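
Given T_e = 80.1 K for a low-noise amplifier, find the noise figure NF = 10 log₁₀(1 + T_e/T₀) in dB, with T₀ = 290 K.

1.06 dB

F = 1 + T_e/T₀ = 1 + 80.1/290 = 1.27621
NF = 10 log₁₀(1.27621) = 1.06 dB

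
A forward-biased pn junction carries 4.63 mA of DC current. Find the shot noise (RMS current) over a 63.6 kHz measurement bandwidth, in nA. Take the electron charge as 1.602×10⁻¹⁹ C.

I_n = √(2qI·B)
2qI·B = 2 × 1.602×10⁻¹⁹ × 4.63×10⁻³ × 6.36×10⁴ = 9.43×10⁻¹⁷ A²
I_n = √(9.43×10⁻¹⁷) = 9.71×10⁻⁹ A = 9.71 nA

9.71 nA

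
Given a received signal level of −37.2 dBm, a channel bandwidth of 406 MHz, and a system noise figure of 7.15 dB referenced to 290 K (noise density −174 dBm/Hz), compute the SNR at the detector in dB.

43.6 dB

Noise floor: N = −174 + 10 log₁₀(B) + NF
10 log₁₀(4.06×10⁸) = 86.09 dB
N = −174 + 86.09 + 7.15 = −80.76 dBm
SNR = P_sig − N = −37.2 − (−80.76) = 43.56 dB → 43.6 dB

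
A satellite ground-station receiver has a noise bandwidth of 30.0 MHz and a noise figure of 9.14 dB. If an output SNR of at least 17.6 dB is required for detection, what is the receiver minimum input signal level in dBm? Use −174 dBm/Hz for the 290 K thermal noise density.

−72.5 dBm

Sensitivity = −174 + 10 log₁₀(B) + NF + SNR_min
= −174 + 74.77 + 9.14 + 17.6
= −72.49 dBm → −72.5 dBm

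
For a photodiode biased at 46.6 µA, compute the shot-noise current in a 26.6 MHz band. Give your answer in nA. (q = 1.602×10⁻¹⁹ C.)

19.9 nA

I_n = √(2qI·B)
2qI·B = 2 × 1.602×10⁻¹⁹ × 4.66×10⁻⁵ × 2.66×10⁷ = 3.97×10⁻¹⁶ A²
I_n = √(3.97×10⁻¹⁶) = 1.99×10⁻⁸ A = 19.9 nA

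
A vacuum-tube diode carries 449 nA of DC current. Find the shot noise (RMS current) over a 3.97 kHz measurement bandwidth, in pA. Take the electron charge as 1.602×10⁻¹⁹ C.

I_n = √(2qI·B)
2qI·B = 2 × 1.602×10⁻¹⁹ × 4.49×10⁻⁷ × 3.97×10³ = 5.71×10⁻²² A²
I_n = √(5.71×10⁻²²) = 2.39×10⁻¹¹ A = 23.9 pA

23.9 pA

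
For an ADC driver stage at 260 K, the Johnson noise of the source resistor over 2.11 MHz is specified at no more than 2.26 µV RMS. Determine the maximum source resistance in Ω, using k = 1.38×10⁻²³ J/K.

Johnson–Nyquist: V_n = √(4kTRB) ⇒ R = V_n² / (4kTB)
4kTB = 4 × 1.38×10⁻²³ × 260 × 2.11×10⁶ = 3.03×10⁻¹⁴
R = (2.26×10⁻⁶)² / 3.03×10⁻¹⁴ = 1.69×10² Ω = 169 Ω

169 Ω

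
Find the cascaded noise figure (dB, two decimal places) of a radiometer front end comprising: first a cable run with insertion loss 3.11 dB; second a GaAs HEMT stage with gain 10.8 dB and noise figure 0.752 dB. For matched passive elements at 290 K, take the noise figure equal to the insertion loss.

3.86 dB

Convert to linear (a loss of L dB is a gain of −L dB): F_i = 10^(NF_i/10), G_i = 10^(G_i,dB/10)
  Stage 1: F_1 = 10^(3.11/10) = 2.046, G_1 = 10^(−3.11/10) = 0.4887
  Stage 2: F_2 = 10^(0.752/10) = 1.189, G_2 = 10^(10.8/10) = 12.02
Friis cascade:
  F = 2.046 + (1.189 − 1)/0.4887 = 2.433
NF = 10 log₁₀(2.433) = 3.86 dB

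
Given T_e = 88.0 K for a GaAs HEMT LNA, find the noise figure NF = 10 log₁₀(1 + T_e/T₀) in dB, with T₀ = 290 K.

1.15 dB

F = 1 + T_e/T₀ = 1 + 88.0/290 = 1.30345
NF = 10 log₁₀(1.30345) = 1.15 dB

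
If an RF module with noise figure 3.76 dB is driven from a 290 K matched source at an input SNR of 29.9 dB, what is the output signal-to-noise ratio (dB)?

By definition F = SNR_in/SNR_out, so in dB: SNR_out = SNR_in − NF
SNR_out = 29.9 − 3.76 = 26.14 dB

26.14 dB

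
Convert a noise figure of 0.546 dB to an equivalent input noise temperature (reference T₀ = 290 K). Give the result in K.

38.9 K

F = 10^(0.546/10) = 1.13397
T_e = (F − 1)·T₀ = (1.13397 − 1) × 290 = 38.9 K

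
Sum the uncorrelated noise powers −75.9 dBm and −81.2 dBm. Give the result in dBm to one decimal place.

−74.8 dBm

Convert to linear, add, convert back:
P₁ = 2.57×10⁻¹¹ W, P₂ = 7.59×10⁻¹² W
P_tot = 3.33×10⁻¹¹ W → 10 log₁₀(P_tot / 10⁻³) = −74.8 dBm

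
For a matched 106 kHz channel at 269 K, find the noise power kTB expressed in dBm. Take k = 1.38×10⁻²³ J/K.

−124.1 dBm

P_n = kTB = 1.38×10⁻²³ × 269 × 1.06×10⁵ = 3.93×10⁻¹⁶ W
In dBm: 10 log₁₀(3.93×10⁻¹⁶ / 10⁻³) = −124.1 dBm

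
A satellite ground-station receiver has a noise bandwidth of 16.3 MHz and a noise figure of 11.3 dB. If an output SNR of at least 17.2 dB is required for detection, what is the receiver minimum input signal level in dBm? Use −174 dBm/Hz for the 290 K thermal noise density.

−73.4 dBm

Sensitivity = −174 + 10 log₁₀(B) + NF + SNR_min
= −174 + 72.12 + 11.3 + 17.2
= −73.38 dBm → −73.4 dBm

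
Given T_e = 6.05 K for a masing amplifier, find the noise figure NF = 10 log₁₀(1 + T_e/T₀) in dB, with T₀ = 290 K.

0.090 dB

F = 1 + T_e/T₀ = 1 + 6.05/290 = 1.02086
NF = 10 log₁₀(1.02086) = 0.090 dB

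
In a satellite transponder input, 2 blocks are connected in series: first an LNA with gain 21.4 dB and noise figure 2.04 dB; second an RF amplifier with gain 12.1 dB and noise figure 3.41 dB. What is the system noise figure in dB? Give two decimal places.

2.06 dB

Convert to linear (a loss of L dB is a gain of −L dB): F_i = 10^(NF_i/10), G_i = 10^(G_i,dB/10)
  Stage 1: F_1 = 10^(2.04/10) = 1.600, G_1 = 10^(21.4/10) = 138.0
  Stage 2: F_2 = 10^(3.41/10) = 2.193, G_2 = 10^(12.1/10) = 16.22
Friis cascade:
  F = 1.600 + (2.193 − 1)/138.0 = 1.608
NF = 10 log₁₀(1.608) = 2.06 dB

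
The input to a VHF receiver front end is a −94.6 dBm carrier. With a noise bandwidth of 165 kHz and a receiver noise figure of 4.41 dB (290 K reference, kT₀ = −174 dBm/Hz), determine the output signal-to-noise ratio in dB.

22.8 dB

Noise floor: N = −174 + 10 log₁₀(B) + NF
10 log₁₀(1.65×10⁵) = 52.17 dB
N = −174 + 52.17 + 4.41 = −117.42 dBm
SNR = P_sig − N = −94.6 − (−117.42) = 22.82 dB → 22.8 dB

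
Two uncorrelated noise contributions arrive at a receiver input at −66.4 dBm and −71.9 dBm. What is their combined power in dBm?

−65.3 dBm

Convert to linear, add, convert back:
P₁ = 2.29×10⁻¹⁰ W, P₂ = 6.46×10⁻¹¹ W
P_tot = 2.94×10⁻¹⁰ W → 10 log₁₀(P_tot / 10⁻³) = −65.3 dBm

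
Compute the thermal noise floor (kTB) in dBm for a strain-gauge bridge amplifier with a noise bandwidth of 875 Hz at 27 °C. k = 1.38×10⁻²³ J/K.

−144.4 dBm

T = 27 °C + 273.15 = 300.15 K
P_n = kTB = 1.38×10⁻²³ × 300.15 × 8.75×10² = 3.62×10⁻¹⁸ W
In dBm: 10 log₁₀(3.62×10⁻¹⁸ / 10⁻³) = −144.4 dBm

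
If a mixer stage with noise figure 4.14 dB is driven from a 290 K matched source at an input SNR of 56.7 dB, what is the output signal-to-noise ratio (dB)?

By definition F = SNR_in/SNR_out, so in dB: SNR_out = SNR_in − NF
SNR_out = 56.7 − 4.14 = 52.56 dB

52.56 dB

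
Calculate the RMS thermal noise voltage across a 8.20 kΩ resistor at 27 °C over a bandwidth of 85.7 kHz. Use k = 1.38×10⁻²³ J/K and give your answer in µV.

3.41 µV

T = 27 °C + 273.15 = 300.15 K
V_n = √(4kTRB)
4kTRB = 4 × 1.38×10⁻²³ × 300.15 × 8.20×10³ × 8.57×10⁴ = 1.16×10⁻¹¹ V²
V_n = √(1.16×10⁻¹¹) = 3.41×10⁻⁶ V = 3.41 µV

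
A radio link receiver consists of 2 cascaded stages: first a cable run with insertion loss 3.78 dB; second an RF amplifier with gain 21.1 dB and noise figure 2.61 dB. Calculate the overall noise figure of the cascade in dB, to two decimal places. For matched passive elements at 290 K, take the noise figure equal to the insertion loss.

6.39 dB

Convert to linear (a loss of L dB is a gain of −L dB): F_i = 10^(NF_i/10), G_i = 10^(G_i,dB/10)
  Stage 1: F_1 = 10^(3.78/10) = 2.388, G_1 = 10^(−3.78/10) = 0.4188
  Stage 2: F_2 = 10^(2.61/10) = 1.824, G_2 = 10^(21.1/10) = 128.8
Friis cascade:
  F = 2.388 + (1.824 − 1)/0.4188 = 4.355
NF = 10 log₁₀(4.355) = 6.39 dB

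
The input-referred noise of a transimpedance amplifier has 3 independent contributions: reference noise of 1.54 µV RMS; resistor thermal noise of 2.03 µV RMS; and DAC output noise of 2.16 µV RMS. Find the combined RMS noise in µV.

3.34 µV

Uncorrelated sources add in power (mean-square): V_tot = √(ΣV_i²)
V_tot = √[(1.54×10⁻⁶)² + (2.03×10⁻⁶)² + (2.16×10⁻⁶)²] = 3.34×10⁻⁶ V = 3.34 µV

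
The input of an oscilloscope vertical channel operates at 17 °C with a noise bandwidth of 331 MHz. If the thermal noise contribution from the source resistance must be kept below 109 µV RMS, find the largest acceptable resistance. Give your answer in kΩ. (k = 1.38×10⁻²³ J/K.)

2.24 kΩ

T = 17 °C + 273.15 = 290.15 K
Johnson–Nyquist: V_n = √(4kTRB) ⇒ R = V_n² / (4kTB)
4kTB = 4 × 1.38×10⁻²³ × 290.15 × 3.31×10⁸ = 5.30×10⁻¹²
R = (1.09×10⁻⁴)² / 5.30×10⁻¹² = 2.24×10³ Ω = 2.24 kΩ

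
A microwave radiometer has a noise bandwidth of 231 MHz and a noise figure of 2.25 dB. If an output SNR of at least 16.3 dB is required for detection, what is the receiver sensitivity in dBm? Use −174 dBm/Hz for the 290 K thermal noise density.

Sensitivity = −174 + 10 log₁₀(B) + NF + SNR_min
= −174 + 83.64 + 2.25 + 16.3
= −71.81 dBm → −71.8 dBm

−71.8 dBm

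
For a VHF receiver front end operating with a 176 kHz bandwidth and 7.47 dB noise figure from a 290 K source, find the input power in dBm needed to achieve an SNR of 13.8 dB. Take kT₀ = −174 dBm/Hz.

Sensitivity = −174 + 10 log₁₀(B) + NF + SNR_min
= −174 + 52.46 + 7.47 + 13.8
= −100.27 dBm → −100.3 dBm

−100.3 dBm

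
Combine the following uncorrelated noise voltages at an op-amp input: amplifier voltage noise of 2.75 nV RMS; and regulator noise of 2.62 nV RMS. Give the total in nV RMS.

3.80 nV

Uncorrelated sources add in power (mean-square): V_tot = √(ΣV_i²)
V_tot = √[(2.75×10⁻⁹)² + (2.62×10⁻⁹)²] = 3.80×10⁻⁹ V = 3.80 nV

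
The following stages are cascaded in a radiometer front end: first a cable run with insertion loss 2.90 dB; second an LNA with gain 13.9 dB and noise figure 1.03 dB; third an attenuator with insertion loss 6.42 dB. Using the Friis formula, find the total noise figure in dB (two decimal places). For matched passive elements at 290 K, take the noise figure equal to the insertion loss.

4.38 dB

Convert to linear (a loss of L dB is a gain of −L dB): F_i = 10^(NF_i/10), G_i = 10^(G_i,dB/10)
  Stage 1: F_1 = 10^(2.90/10) = 1.950, G_1 = 10^(−2.90/10) = 0.5129
  Stage 2: F_2 = 10^(1.03/10) = 1.268, G_2 = 10^(13.9/10) = 24.55
  Stage 3: F_3 = 10^(6.42/10) = 4.385, G_3 = 10^(−6.42/10) = 0.2280
Friis cascade:
  F = 1.950 + (1.268 − 1)/0.5129 + (4.385 − 1)/12.59 = 2.741
NF = 10 log₁₀(2.741) = 4.38 dB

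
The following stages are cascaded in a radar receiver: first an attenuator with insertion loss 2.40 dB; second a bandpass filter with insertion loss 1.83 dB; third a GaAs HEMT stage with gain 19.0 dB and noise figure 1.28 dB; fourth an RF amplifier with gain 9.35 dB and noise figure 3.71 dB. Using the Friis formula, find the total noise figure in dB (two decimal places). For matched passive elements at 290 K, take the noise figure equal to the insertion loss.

5.56 dB

Convert to linear (a loss of L dB is a gain of −L dB): F_i = 10^(NF_i/10), G_i = 10^(G_i,dB/10)
  Stage 1: F_1 = 10^(2.40/10) = 1.738, G_1 = 10^(−2.40/10) = 0.5754
  Stage 2: F_2 = 10^(1.83/10) = 1.524, G_2 = 10^(−1.83/10) = 0.6561
  Stage 3: F_3 = 10^(1.28/10) = 1.343, G_3 = 10^(19.0/10) = 79.43
  Stage 4: F_4 = 10^(3.71/10) = 2.350, G_4 = 10^(9.35/10) = 8.610
Friis cascade:
  F = 1.738 + (1.524 − 1)/0.5754 + (1.343 − 1)/0.3776 + (2.350 − 1)/29.99 = 3.601
NF = 10 log₁₀(3.601) = 5.56 dB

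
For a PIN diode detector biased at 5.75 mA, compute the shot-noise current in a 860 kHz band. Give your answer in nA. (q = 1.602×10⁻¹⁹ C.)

39.8 nA

I_n = √(2qI·B)
2qI·B = 2 × 1.602×10⁻¹⁹ × 5.75×10⁻³ × 8.60×10⁵ = 1.58×10⁻¹⁵ A²
I_n = √(1.58×10⁻¹⁵) = 3.98×10⁻⁸ A = 39.8 nA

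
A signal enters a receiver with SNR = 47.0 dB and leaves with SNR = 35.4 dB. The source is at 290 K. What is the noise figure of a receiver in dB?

11.6 dB

NF (dB) = SNR_in(dB) − SNR_out(dB) when the source is at T₀
NF = 47.0 − 35.4 = 11.6 dB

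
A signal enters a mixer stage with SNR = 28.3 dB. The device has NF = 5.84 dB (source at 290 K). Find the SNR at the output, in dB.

By definition F = SNR_in/SNR_out, so in dB: SNR_out = SNR_in − NF
SNR_out = 28.3 − 5.84 = 22.46 dB

22.46 dB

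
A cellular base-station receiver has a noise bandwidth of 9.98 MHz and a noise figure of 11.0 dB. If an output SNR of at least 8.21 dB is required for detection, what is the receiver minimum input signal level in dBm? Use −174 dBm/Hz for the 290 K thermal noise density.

−84.8 dBm

Sensitivity = −174 + 10 log₁₀(B) + NF + SNR_min
= −174 + 69.99 + 11.0 + 8.21
= −84.80 dBm → −84.8 dBm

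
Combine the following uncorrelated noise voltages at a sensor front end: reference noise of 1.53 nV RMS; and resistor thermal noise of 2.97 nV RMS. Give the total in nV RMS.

Uncorrelated sources add in power (mean-square): V_tot = √(ΣV_i²)
V_tot = √[(1.53×10⁻⁹)² + (2.97×10⁻⁹)²] = 3.34×10⁻⁹ V = 3.34 nV

3.34 nV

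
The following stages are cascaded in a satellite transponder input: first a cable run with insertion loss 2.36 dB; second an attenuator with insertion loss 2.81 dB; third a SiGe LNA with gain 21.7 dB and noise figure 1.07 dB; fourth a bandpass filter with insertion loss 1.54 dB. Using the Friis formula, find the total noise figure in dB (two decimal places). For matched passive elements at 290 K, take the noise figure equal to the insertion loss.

Convert to linear (a loss of L dB is a gain of −L dB): F_i = 10^(NF_i/10), G_i = 10^(G_i,dB/10)
  Stage 1: F_1 = 10^(2.36/10) = 1.722, G_1 = 10^(−2.36/10) = 0.5808
  Stage 2: F_2 = 10^(2.81/10) = 1.910, G_2 = 10^(−2.81/10) = 0.5236
  Stage 3: F_3 = 10^(1.07/10) = 1.279, G_3 = 10^(21.7/10) = 147.9
  Stage 4: F_4 = 10^(1.54/10) = 1.426, G_4 = 10^(−1.54/10) = 0.7015
Friis cascade:
  F = 1.722 + (1.910 − 1)/0.5808 + (1.279 − 1)/0.3041 + (1.426 − 1)/44.98 = 4.217
NF = 10 log₁₀(4.217) = 6.25 dB

6.25 dB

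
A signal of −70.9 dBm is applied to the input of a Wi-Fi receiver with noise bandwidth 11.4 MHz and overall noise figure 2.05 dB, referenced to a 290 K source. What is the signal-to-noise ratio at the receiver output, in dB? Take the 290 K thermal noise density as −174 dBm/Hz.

Noise floor: N = −174 + 10 log₁₀(B) + NF
10 log₁₀(1.14×10⁷) = 70.57 dB
N = −174 + 70.57 + 2.05 = −101.38 dBm
SNR = P_sig − N = −70.9 − (−101.38) = 30.48 dB → 30.5 dB

30.5 dB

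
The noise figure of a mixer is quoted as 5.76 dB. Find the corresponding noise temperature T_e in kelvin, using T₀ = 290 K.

802 K

F = 10^(5.76/10) = 3.76704
T_e = (F − 1)·T₀ = (3.76704 − 1) × 290 = 802 K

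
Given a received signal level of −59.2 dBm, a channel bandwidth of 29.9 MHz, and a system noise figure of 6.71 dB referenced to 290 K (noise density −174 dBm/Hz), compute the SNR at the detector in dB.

Noise floor: N = −174 + 10 log₁₀(B) + NF
10 log₁₀(2.99×10⁷) = 74.76 dB
N = −174 + 74.76 + 6.71 = −92.53 dBm
SNR = P_sig − N = −59.2 − (−92.53) = 33.33 dB → 33.3 dB

33.3 dB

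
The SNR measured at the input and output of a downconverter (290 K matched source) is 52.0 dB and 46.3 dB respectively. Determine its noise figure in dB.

NF (dB) = SNR_in(dB) − SNR_out(dB) when the source is at T₀
NF = 52.0 − 46.3 = 5.7 dB

5.7 dB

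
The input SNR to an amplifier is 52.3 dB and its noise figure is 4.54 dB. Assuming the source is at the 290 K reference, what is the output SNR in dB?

47.76 dB

By definition F = SNR_in/SNR_out, so in dB: SNR_out = SNR_in − NF
SNR_out = 52.3 − 4.54 = 47.76 dB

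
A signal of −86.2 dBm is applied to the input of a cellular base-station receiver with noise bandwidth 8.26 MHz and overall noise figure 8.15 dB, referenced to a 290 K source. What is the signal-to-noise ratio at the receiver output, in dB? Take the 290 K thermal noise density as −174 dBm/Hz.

10.5 dB

Noise floor: N = −174 + 10 log₁₀(B) + NF
10 log₁₀(8.26×10⁶) = 69.17 dB
N = −174 + 69.17 + 8.15 = −96.68 dBm
SNR = P_sig − N = −86.2 − (−96.68) = 10.48 dB → 10.5 dB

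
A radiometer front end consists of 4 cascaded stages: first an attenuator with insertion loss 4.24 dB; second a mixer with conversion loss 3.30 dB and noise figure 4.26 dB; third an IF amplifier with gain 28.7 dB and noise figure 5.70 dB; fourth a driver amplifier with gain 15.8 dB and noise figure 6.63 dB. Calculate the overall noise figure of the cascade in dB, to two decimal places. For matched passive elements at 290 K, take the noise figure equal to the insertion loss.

13.53 dB

Convert to linear (a loss of L dB is a gain of −L dB): F_i = 10^(NF_i/10), G_i = 10^(G_i,dB/10)
  Stage 1: F_1 = 10^(4.24/10) = 2.655, G_1 = 10^(−4.24/10) = 0.3767
  Stage 2: F_2 = 10^(4.26/10) = 2.667, G_2 = 10^(−3.30/10) = 0.4677
  Stage 3: F_3 = 10^(5.70/10) = 3.715, G_3 = 10^(28.7/10) = 741.3
  Stage 4: F_4 = 10^(6.63/10) = 4.603, G_4 = 10^(15.8/10) = 38.02
Friis cascade:
  F = 2.655 + (2.667 − 1)/0.3767 + (3.715 − 1)/0.1762 + (4.603 − 1)/130.6 = 22.52
NF = 10 log₁₀(22.52) = 13.53 dB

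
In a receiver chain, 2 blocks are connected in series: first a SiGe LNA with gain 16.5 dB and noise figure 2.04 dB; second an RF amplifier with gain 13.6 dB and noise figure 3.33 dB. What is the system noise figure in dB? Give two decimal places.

2.11 dB

Convert to linear (a loss of L dB is a gain of −L dB): F_i = 10^(NF_i/10), G_i = 10^(G_i,dB/10)
  Stage 1: F_1 = 10^(2.04/10) = 1.600, G_1 = 10^(16.5/10) = 44.67
  Stage 2: F_2 = 10^(3.33/10) = 2.153, G_2 = 10^(13.6/10) = 22.91
Friis cascade:
  F = 1.600 + (2.153 − 1)/44.67 = 1.625
NF = 10 log₁₀(1.625) = 2.11 dB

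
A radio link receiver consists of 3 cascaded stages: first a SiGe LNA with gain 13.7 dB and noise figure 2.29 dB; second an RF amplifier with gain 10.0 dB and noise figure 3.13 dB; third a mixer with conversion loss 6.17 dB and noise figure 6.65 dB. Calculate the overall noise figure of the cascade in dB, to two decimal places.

2.44 dB

Convert to linear (a loss of L dB is a gain of −L dB): F_i = 10^(NF_i/10), G_i = 10^(G_i,dB/10)
  Stage 1: F_1 = 10^(2.29/10) = 1.694, G_1 = 10^(13.7/10) = 23.44
  Stage 2: F_2 = 10^(3.13/10) = 2.056, G_2 = 10^(10.0/10) = 10.00
  Stage 3: F_3 = 10^(6.65/10) = 4.624, G_3 = 10^(−6.17/10) = 0.2415
Friis cascade:
  F = 1.694 + (2.056 − 1)/23.44 + (4.624 − 1)/234.4 = 1.755
NF = 10 log₁₀(1.755) = 2.44 dB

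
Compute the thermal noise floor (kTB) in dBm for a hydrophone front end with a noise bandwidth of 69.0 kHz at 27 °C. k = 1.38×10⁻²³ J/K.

−125.4 dBm

T = 27 °C + 273.15 = 300.15 K
P_n = kTB = 1.38×10⁻²³ × 300.15 × 6.90×10⁴ = 2.86×10⁻¹⁶ W
In dBm: 10 log₁₀(2.86×10⁻¹⁶ / 10⁻³) = −125.4 dBm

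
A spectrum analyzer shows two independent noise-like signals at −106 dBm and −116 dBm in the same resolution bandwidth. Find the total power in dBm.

−105.6 dBm

Convert to linear, add, convert back:
P₁ = 2.51×10⁻¹⁴ W, P₂ = 2.51×10⁻¹⁵ W
P_tot = 2.76×10⁻¹⁴ W → 10 log₁₀(P_tot / 10⁻³) = −105.6 dBm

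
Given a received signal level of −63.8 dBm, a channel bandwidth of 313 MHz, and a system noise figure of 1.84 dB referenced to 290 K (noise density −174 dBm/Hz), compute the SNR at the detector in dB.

Noise floor: N = −174 + 10 log₁₀(B) + NF
10 log₁₀(3.13×10⁸) = 84.96 dB
N = −174 + 84.96 + 1.84 = −87.20 dBm
SNR = P_sig − N = −63.8 − (−87.20) = 23.40 dB → 23.4 dB

23.4 dB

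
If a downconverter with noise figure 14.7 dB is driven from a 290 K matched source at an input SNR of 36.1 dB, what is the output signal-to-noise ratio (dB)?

By definition F = SNR_in/SNR_out, so in dB: SNR_out = SNR_in − NF
SNR_out = 36.1 − 14.7 = 21.4 dB

21.4 dB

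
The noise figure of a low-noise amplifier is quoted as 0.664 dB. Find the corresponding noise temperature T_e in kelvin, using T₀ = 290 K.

F = 10^(0.664/10) = 1.1652
T_e = (F − 1)·T₀ = (1.1652 − 1) × 290 = 47.9 K

47.9 K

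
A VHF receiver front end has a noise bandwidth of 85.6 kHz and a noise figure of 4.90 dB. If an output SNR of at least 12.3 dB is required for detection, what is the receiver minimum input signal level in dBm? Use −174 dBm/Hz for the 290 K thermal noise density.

−107.5 dBm

Sensitivity = −174 + 10 log₁₀(B) + NF + SNR_min
= −174 + 49.32 + 4.90 + 12.3
= −107.48 dBm → −107.5 dBm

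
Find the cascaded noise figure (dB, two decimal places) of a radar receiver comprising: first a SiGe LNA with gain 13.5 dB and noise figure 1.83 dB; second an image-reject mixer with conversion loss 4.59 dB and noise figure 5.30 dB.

2.12 dB

Convert to linear (a loss of L dB is a gain of −L dB): F_i = 10^(NF_i/10), G_i = 10^(G_i,dB/10)
  Stage 1: F_1 = 10^(1.83/10) = 1.524, G_1 = 10^(13.5/10) = 22.39
  Stage 2: F_2 = 10^(5.30/10) = 3.388, G_2 = 10^(−4.59/10) = 0.3475
Friis cascade:
  F = 1.524 + (3.388 − 1)/22.39 = 1.631
NF = 10 log₁₀(1.631) = 2.12 dB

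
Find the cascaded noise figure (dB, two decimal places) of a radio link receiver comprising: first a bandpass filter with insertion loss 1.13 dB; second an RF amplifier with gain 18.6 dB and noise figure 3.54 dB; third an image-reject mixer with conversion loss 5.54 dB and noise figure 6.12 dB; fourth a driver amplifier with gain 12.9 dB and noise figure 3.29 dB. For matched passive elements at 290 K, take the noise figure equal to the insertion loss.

4.86 dB

Convert to linear (a loss of L dB is a gain of −L dB): F_i = 10^(NF_i/10), G_i = 10^(G_i,dB/10)
  Stage 1: F_1 = 10^(1.13/10) = 1.297, G_1 = 10^(−1.13/10) = 0.7709
  Stage 2: F_2 = 10^(3.54/10) = 2.259, G_2 = 10^(18.6/10) = 72.44
  Stage 3: F_3 = 10^(6.12/10) = 4.093, G_3 = 10^(−5.54/10) = 0.2793
  Stage 4: F_4 = 10^(3.29/10) = 2.133, G_4 = 10^(12.9/10) = 19.50
Friis cascade:
  F = 1.297 + (2.259 − 1)/0.7709 + (4.093 − 1)/55.85 + (2.133 − 1)/15.60 = 3.059
NF = 10 log₁₀(3.059) = 4.86 dB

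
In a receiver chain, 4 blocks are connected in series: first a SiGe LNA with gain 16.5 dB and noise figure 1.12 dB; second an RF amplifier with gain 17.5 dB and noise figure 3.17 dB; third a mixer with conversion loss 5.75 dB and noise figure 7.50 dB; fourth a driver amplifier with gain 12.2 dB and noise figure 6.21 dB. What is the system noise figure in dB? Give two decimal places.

1.22 dB

Convert to linear (a loss of L dB is a gain of −L dB): F_i = 10^(NF_i/10), G_i = 10^(G_i,dB/10)
  Stage 1: F_1 = 10^(1.12/10) = 1.294, G_1 = 10^(16.5/10) = 44.67
  Stage 2: F_2 = 10^(3.17/10) = 2.075, G_2 = 10^(17.5/10) = 56.23
  Stage 3: F_3 = 10^(7.50/10) = 5.623, G_3 = 10^(−5.75/10) = 0.2661
  Stage 4: F_4 = 10^(6.21/10) = 4.178, G_4 = 10^(12.2/10) = 16.60
Friis cascade:
  F = 1.294 + (2.075 − 1)/44.67 + (5.623 − 1)/2512 + (4.178 − 1)/668.3 = 1.325
NF = 10 log₁₀(1.325) = 1.22 dB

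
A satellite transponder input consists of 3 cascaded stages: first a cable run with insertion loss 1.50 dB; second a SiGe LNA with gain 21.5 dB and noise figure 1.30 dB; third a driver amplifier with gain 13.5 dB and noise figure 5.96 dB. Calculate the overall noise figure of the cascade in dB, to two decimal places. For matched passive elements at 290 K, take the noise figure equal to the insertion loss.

2.87 dB

Convert to linear (a loss of L dB is a gain of −L dB): F_i = 10^(NF_i/10), G_i = 10^(G_i,dB/10)
  Stage 1: F_1 = 10^(1.50/10) = 1.413, G_1 = 10^(−1.50/10) = 0.7079
  Stage 2: F_2 = 10^(1.30/10) = 1.349, G_2 = 10^(21.5/10) = 141.3
  Stage 3: F_3 = 10^(5.96/10) = 3.945, G_3 = 10^(13.5/10) = 22.39
Friis cascade:
  F = 1.413 + (1.349 − 1)/0.7079 + (3.945 − 1)/100.0 = 1.935
NF = 10 log₁₀(1.935) = 2.87 dB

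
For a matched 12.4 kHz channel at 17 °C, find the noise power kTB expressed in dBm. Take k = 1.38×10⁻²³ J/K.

T = 17 °C + 273.15 = 290.15 K
P_n = kTB = 1.38×10⁻²³ × 290.15 × 1.24×10⁴ = 4.97×10⁻¹⁷ W
In dBm: 10 log₁₀(4.97×10⁻¹⁷ / 10⁻³) = −133.0 dBm

−133.0 dBm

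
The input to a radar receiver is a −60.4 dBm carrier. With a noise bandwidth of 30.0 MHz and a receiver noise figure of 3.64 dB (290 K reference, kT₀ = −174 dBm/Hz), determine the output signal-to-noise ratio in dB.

35.2 dB

Noise floor: N = −174 + 10 log₁₀(B) + NF
10 log₁₀(3.00×10⁷) = 74.77 dB
N = −174 + 74.77 + 3.64 = −95.59 dBm
SNR = P_sig − N = −60.4 − (−95.59) = 35.19 dB → 35.2 dB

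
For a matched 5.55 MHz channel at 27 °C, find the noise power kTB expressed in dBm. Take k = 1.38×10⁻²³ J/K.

T = 27 °C + 273.15 = 300.15 K
P_n = kTB = 1.38×10⁻²³ × 300.15 × 5.55×10⁶ = 2.30×10⁻¹⁴ W
In dBm: 10 log₁₀(2.30×10⁻¹⁴ / 10⁻³) = −106.4 dBm

−106.4 dBm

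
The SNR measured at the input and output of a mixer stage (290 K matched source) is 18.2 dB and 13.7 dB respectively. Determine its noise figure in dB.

NF (dB) = SNR_in(dB) − SNR_out(dB) when the source is at T₀
NF = 18.2 − 13.7 = 4.5 dB

4.5 dB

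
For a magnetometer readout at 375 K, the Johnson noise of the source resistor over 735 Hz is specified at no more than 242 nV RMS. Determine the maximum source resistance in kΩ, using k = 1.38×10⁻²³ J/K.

Johnson–Nyquist: V_n = √(4kTRB) ⇒ R = V_n² / (4kTB)
4kTB = 4 × 1.38×10⁻²³ × 375 × 7.35×10² = 1.52×10⁻¹⁷
R = (2.42×10⁻⁷)² / 1.52×10⁻¹⁷ = 3.85×10³ Ω = 3.85 kΩ

3.85 kΩ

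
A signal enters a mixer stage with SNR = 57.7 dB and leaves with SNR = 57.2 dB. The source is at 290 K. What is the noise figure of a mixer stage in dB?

0.5 dB

NF (dB) = SNR_in(dB) − SNR_out(dB) when the source is at T₀
NF = 57.7 − 57.2 = 0.5 dB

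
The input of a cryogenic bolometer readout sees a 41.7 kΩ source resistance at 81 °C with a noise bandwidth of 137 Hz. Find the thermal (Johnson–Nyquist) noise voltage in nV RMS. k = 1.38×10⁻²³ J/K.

334 nV

T = 81 °C + 273.15 = 354.15 K
V_n = √(4kTRB)
4kTRB = 4 × 1.38×10⁻²³ × 354.15 × 4.17×10⁴ × 1.37×10² = 1.12×10⁻¹³ V²
V_n = √(1.12×10⁻¹³) = 3.34×10⁻⁷ V = 334 nV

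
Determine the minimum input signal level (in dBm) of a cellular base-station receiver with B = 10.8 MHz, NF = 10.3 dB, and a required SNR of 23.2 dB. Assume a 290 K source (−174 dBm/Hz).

−70.2 dBm

Sensitivity = −174 + 10 log₁₀(B) + NF + SNR_min
= −174 + 70.33 + 10.3 + 23.2
= −70.17 dBm → −70.2 dBm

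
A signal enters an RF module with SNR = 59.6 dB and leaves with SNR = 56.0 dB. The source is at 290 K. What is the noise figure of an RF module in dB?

3.6 dB

NF (dB) = SNR_in(dB) − SNR_out(dB) when the source is at T₀
NF = 59.6 − 56.0 = 3.6 dB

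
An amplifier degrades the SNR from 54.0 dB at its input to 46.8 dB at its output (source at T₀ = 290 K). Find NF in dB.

7.2 dB

NF (dB) = SNR_in(dB) − SNR_out(dB) when the source is at T₀
NF = 54.0 − 46.8 = 7.2 dB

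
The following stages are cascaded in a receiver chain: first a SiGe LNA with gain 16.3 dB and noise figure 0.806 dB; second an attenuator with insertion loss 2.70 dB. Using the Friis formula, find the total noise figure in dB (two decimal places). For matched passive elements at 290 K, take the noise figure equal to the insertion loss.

0.88 dB

Convert to linear (a loss of L dB is a gain of −L dB): F_i = 10^(NF_i/10), G_i = 10^(G_i,dB/10)
  Stage 1: F_1 = 10^(0.806/10) = 1.204, G_1 = 10^(16.3/10) = 42.66
  Stage 2: F_2 = 10^(2.70/10) = 1.862, G_2 = 10^(−2.70/10) = 0.5370
Friis cascade:
  F = 1.204 + (1.862 − 1)/42.66 = 1.224
NF = 10 log₁₀(1.224) = 0.88 dB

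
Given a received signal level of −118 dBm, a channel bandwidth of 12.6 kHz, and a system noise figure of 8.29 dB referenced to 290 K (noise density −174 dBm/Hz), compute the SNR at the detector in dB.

Noise floor: N = −174 + 10 log₁₀(B) + NF
10 log₁₀(1.26×10⁴) = 41 dB
N = −174 + 41 + 8.29 = −124.71 dBm
SNR = P_sig − N = −118 − (−124.71) = 6.71 dB → 6.7 dB

6.7 dB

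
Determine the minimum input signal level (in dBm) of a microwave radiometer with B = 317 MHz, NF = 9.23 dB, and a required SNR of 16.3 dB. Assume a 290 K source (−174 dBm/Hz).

−63.5 dBm

Sensitivity = −174 + 10 log₁₀(B) + NF + SNR_min
= −174 + 85.01 + 9.23 + 16.3
= −63.46 dBm → −63.5 dBm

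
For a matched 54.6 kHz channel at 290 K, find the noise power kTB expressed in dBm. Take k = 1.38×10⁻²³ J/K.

P_n = kTB = 1.38×10⁻²³ × 290 × 5.46×10⁴ = 2.19×10⁻¹⁶ W
In dBm: 10 log₁₀(2.19×10⁻¹⁶ / 10⁻³) = −126.6 dBm

−126.6 dBm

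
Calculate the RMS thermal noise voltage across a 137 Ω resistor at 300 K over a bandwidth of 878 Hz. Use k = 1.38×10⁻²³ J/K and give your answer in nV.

V_n = √(4kTRB)
4kTRB = 4 × 1.38×10⁻²³ × 300 × 1.37×10² × 8.78×10² = 1.99×10⁻¹⁵ V²
V_n = √(1.99×10⁻¹⁵) = 4.46×10⁻⁸ V = 44.6 nV

44.6 nV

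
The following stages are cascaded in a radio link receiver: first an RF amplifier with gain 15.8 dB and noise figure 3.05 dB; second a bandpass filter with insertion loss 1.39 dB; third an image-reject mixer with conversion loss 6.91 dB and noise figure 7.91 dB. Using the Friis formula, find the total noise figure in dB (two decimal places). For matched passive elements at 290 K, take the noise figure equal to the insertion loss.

Convert to linear (a loss of L dB is a gain of −L dB): F_i = 10^(NF_i/10), G_i = 10^(G_i,dB/10)
  Stage 1: F_1 = 10^(3.05/10) = 2.018, G_1 = 10^(15.8/10) = 38.02
  Stage 2: F_2 = 10^(1.39/10) = 1.377, G_2 = 10^(−1.39/10) = 0.7261
  Stage 3: F_3 = 10^(7.91/10) = 6.180, G_3 = 10^(−6.91/10) = 0.2037
Friis cascade:
  F = 2.018 + (1.377 − 1)/38.02 + (6.180 − 1)/27.61 = 2.216
NF = 10 log₁₀(2.216) = 3.46 dB

3.46 dB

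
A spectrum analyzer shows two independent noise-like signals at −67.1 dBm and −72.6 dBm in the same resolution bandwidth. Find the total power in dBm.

Convert to linear, add, convert back:
P₁ = 1.95×10⁻¹⁰ W, P₂ = 5.50×10⁻¹¹ W
P_tot = 2.50×10⁻¹⁰ W → 10 log₁₀(P_tot / 10⁻³) = −66.0 dBm

−66.0 dBm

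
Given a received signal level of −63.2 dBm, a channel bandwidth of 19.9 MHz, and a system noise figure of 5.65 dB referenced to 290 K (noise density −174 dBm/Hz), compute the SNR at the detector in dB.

Noise floor: N = −174 + 10 log₁₀(B) + NF
10 log₁₀(1.99×10⁷) = 72.99 dB
N = −174 + 72.99 + 5.65 = −95.36 dBm
SNR = P_sig − N = −63.2 − (−95.36) = 32.16 dB → 32.2 dB

32.2 dB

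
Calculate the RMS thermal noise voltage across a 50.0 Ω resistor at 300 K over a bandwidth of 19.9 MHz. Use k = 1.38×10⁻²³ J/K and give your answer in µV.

V_n = √(4kTRB)
4kTRB = 4 × 1.38×10⁻²³ × 300 × 5.00×10¹ × 1.99×10⁷ = 1.65×10⁻¹¹ V²
V_n = √(1.65×10⁻¹¹) = 4.06×10⁻⁶ V = 4.06 µV

4.06 µV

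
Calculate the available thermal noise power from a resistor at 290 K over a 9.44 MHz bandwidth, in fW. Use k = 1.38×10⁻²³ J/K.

37.8 fW

P_n = kTB = 1.38×10⁻²³ × 290 × 9.44×10⁶ = 3.78×10⁻¹⁴ W = 37.8 fW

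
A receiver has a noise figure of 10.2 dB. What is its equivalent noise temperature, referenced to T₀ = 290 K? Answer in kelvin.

2747 K

F = 10^(10.2/10) = 10.4713
T_e = (F − 1)·T₀ = (10.4713 − 1) × 290 = 2747 K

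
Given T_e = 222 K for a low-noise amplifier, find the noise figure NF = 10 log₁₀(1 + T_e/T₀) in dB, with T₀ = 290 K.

2.47 dB

F = 1 + T_e/T₀ = 1 + 222/290 = 1.76552
NF = 10 log₁₀(1.76552) = 2.47 dB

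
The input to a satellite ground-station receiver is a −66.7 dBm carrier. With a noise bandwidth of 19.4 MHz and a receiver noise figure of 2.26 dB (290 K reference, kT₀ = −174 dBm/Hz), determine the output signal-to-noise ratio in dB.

Noise floor: N = −174 + 10 log₁₀(B) + NF
10 log₁₀(1.94×10⁷) = 72.88 dB
N = −174 + 72.88 + 2.26 = −98.86 dBm
SNR = P_sig − N = −66.7 − (−98.86) = 32.16 dB → 32.2 dB

32.2 dB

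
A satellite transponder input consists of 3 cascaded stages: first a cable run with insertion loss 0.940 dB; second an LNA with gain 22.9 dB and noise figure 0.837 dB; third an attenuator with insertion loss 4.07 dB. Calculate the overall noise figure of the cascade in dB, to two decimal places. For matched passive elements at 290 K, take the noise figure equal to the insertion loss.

1.81 dB

Convert to linear (a loss of L dB is a gain of −L dB): F_i = 10^(NF_i/10), G_i = 10^(G_i,dB/10)
  Stage 1: F_1 = 10^(0.940/10) = 1.242, G_1 = 10^(−0.940/10) = 0.8054
  Stage 2: F_2 = 10^(0.837/10) = 1.213, G_2 = 10^(22.9/10) = 195.0
  Stage 3: F_3 = 10^(4.07/10) = 2.553, G_3 = 10^(−4.07/10) = 0.3917
Friis cascade:
  F = 1.242 + (1.213 − 1)/0.8054 + (2.553 − 1)/157.0 = 1.515
NF = 10 log₁₀(1.515) = 1.81 dB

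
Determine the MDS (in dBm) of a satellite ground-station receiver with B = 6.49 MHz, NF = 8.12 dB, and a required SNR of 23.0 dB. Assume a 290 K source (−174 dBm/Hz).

Sensitivity = −174 + 10 log₁₀(B) + NF + SNR_min
= −174 + 68.12 + 8.12 + 23.0
= −74.76 dBm → −74.8 dBm

−74.8 dBm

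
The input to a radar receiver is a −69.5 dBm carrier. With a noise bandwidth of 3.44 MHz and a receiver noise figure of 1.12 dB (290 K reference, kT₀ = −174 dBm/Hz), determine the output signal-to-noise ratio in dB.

Noise floor: N = −174 + 10 log₁₀(B) + NF
10 log₁₀(3.44×10⁶) = 65.37 dB
N = −174 + 65.37 + 1.12 = −107.51 dBm
SNR = P_sig − N = −69.5 − (−107.51) = 38.01 dB → 38.0 dB

38.0 dB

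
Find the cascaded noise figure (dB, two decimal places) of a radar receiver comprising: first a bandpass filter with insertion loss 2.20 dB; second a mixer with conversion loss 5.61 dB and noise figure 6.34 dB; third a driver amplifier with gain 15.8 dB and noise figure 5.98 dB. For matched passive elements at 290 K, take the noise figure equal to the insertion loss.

13.99 dB

Convert to linear (a loss of L dB is a gain of −L dB): F_i = 10^(NF_i/10), G_i = 10^(G_i,dB/10)
  Stage 1: F_1 = 10^(2.20/10) = 1.660, G_1 = 10^(−2.20/10) = 0.6026
  Stage 2: F_2 = 10^(6.34/10) = 4.305, G_2 = 10^(−5.61/10) = 0.2748
  Stage 3: F_3 = 10^(5.98/10) = 3.963, G_3 = 10^(15.8/10) = 38.02
Friis cascade:
  F = 1.660 + (4.305 − 1)/0.6026 + (3.963 − 1)/0.1656 = 25.04
NF = 10 log₁₀(25.04) = 13.99 dB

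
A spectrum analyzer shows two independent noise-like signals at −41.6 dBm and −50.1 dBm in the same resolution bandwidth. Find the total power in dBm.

Convert to linear, add, convert back:
P₁ = 6.92×10⁻⁸ W, P₂ = 9.77×10⁻⁹ W
P_tot = 7.90×10⁻⁸ W → 10 log₁₀(P_tot / 10⁻³) = −41.0 dBm

−41.0 dBm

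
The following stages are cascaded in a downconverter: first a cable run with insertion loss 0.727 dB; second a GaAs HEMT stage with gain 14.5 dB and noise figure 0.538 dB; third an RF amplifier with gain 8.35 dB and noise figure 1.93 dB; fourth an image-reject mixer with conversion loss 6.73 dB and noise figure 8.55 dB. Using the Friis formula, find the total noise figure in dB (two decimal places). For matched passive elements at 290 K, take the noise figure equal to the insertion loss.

Convert to linear (a loss of L dB is a gain of −L dB): F_i = 10^(NF_i/10), G_i = 10^(G_i,dB/10)
  Stage 1: F_1 = 10^(0.727/10) = 1.182, G_1 = 10^(−0.727/10) = 0.8459
  Stage 2: F_2 = 10^(0.538/10) = 1.132, G_2 = 10^(14.5/10) = 28.18
  Stage 3: F_3 = 10^(1.93/10) = 1.560, G_3 = 10^(8.35/10) = 6.839
  Stage 4: F_4 = 10^(8.55/10) = 7.161, G_4 = 10^(−6.73/10) = 0.2123
Friis cascade:
  F = 1.182 + (1.132 − 1)/0.8459 + (1.560 − 1)/23.84 + (7.161 − 1)/163.0 = 1.399
NF = 10 log₁₀(1.399) = 1.46 dB

1.46 dB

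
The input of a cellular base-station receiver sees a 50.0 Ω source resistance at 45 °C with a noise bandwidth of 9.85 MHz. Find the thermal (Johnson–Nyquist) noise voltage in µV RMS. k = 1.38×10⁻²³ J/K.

2.94 µV

T = 45 °C + 273.15 = 318.15 K
V_n = √(4kTRB)
4kTRB = 4 × 1.38×10⁻²³ × 318.15 × 5.00×10¹ × 9.85×10⁶ = 8.65×10⁻¹² V²
V_n = √(8.65×10⁻¹²) = 2.94×10⁻⁶ V = 2.94 µV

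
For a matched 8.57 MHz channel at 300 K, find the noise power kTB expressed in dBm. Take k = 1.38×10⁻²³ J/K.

−104.5 dBm

P_n = kTB = 1.38×10⁻²³ × 300 × 8.57×10⁶ = 3.55×10⁻¹⁴ W
In dBm: 10 log₁₀(3.55×10⁻¹⁴ / 10⁻³) = −104.5 dBm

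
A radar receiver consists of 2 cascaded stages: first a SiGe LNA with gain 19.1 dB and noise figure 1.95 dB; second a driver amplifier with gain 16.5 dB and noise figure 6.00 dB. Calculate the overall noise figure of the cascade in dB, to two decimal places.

Convert to linear (a loss of L dB is a gain of −L dB): F_i = 10^(NF_i/10), G_i = 10^(G_i,dB/10)
  Stage 1: F_1 = 10^(1.95/10) = 1.567, G_1 = 10^(19.1/10) = 81.28
  Stage 2: F_2 = 10^(6.00/10) = 3.981, G_2 = 10^(16.5/10) = 44.67
Friis cascade:
  F = 1.567 + (3.981 − 1)/81.28 = 1.603
NF = 10 log₁₀(1.603) = 2.05 dB

2.05 dB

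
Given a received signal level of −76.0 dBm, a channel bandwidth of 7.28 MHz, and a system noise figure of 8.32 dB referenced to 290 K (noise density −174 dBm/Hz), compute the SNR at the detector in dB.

Noise floor: N = −174 + 10 log₁₀(B) + NF
10 log₁₀(7.28×10⁶) = 68.62 dB
N = −174 + 68.62 + 8.32 = −97.06 dBm
SNR = P_sig − N = −76.0 − (−97.06) = 21.06 dB → 21.1 dB

21.1 dB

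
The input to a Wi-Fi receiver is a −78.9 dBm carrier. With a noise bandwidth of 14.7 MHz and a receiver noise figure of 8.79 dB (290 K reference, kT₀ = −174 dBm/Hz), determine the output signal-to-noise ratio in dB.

14.6 dB

Noise floor: N = −174 + 10 log₁₀(B) + NF
10 log₁₀(1.47×10⁷) = 71.67 dB
N = −174 + 71.67 + 8.79 = −93.54 dBm
SNR = P_sig − N = −78.9 − (−93.54) = 14.64 dB → 14.6 dB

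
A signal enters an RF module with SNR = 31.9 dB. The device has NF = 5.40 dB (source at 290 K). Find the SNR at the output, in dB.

By definition F = SNR_in/SNR_out, so in dB: SNR_out = SNR_in − NF
SNR_out = 31.9 − 5.40 = 26.50 dB

26.50 dB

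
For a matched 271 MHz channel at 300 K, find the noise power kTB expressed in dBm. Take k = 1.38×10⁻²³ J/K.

P_n = kTB = 1.38×10⁻²³ × 300 × 2.71×10⁸ = 1.12×10⁻¹² W
In dBm: 10 log₁₀(1.12×10⁻¹² / 10⁻³) = −89.5 dBm

−89.5 dBm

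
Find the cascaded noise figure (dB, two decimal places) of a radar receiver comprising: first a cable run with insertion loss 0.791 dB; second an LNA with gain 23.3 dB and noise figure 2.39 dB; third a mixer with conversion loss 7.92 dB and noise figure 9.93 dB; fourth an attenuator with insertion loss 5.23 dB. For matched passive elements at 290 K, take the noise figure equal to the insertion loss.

Convert to linear (a loss of L dB is a gain of −L dB): F_i = 10^(NF_i/10), G_i = 10^(G_i,dB/10)
  Stage 1: F_1 = 10^(0.791/10) = 1.200, G_1 = 10^(−0.791/10) = 0.8335
  Stage 2: F_2 = 10^(2.39/10) = 1.734, G_2 = 10^(23.3/10) = 213.8
  Stage 3: F_3 = 10^(9.93/10) = 9.840, G_3 = 10^(−7.92/10) = 0.1614
  Stage 4: F_4 = 10^(5.23/10) = 3.334, G_4 = 10^(−5.23/10) = 0.2999
Friis cascade:
  F = 1.200 + (1.734 − 1)/0.8335 + (9.840 − 1)/178.2 + (3.334 − 1)/28.77 = 2.211
NF = 10 log₁₀(2.211) = 3.45 dB

3.45 dB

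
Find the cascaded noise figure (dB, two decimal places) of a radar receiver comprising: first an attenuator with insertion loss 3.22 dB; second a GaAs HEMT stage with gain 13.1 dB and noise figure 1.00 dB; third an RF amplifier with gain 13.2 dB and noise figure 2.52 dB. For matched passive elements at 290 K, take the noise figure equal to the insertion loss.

4.35 dB

Convert to linear (a loss of L dB is a gain of −L dB): F_i = 10^(NF_i/10), G_i = 10^(G_i,dB/10)
  Stage 1: F_1 = 10^(3.22/10) = 2.099, G_1 = 10^(−3.22/10) = 0.4764
  Stage 2: F_2 = 10^(1.00/10) = 1.259, G_2 = 10^(13.1/10) = 20.42
  Stage 3: F_3 = 10^(2.52/10) = 1.786, G_3 = 10^(13.2/10) = 20.89
Friis cascade:
  F = 2.099 + (1.259 − 1)/0.4764 + (1.786 − 1)/9.727 = 2.723
NF = 10 log₁₀(2.723) = 4.35 dB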